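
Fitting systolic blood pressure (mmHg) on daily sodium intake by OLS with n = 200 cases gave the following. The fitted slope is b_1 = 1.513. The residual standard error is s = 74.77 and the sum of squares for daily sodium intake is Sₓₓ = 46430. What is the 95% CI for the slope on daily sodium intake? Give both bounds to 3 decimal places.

(0.829, 2.197)

SE(b_1) = s/√Sₓₓ = 74.77/√46430 = 0.346999.
df = n − 2 = 198.
t* = t_{0.025, 198} = 1.972017.
Margin = t* × SE = 1.972017 × 0.346999 = 0.68429.
CI: 1.513 ± 0.68429 → (0.829, 2.197).
With 95% confidence, each one-unit increase in daily sodium intake is associated with a change of between 0.829 and 2.197 mmHg in systolic blood pressure.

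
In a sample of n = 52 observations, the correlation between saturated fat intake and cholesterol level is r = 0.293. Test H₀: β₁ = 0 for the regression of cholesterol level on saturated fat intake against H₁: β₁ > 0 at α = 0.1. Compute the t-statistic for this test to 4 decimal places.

t = r·√(n − 2)/√(1 − r²) = 0.293·√50/√0.914151 = 2.1669.
df = n − 2 = 50.
One-sided p ≈ 0.0175, which is < 0.1, so reject H₀.
There is evidence of a linear association between saturated fat intake and cholesterol level.

t = 2.1669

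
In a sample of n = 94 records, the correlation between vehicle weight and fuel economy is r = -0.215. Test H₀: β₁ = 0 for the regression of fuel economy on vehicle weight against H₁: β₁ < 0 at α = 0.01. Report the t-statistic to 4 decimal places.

t = r·√(n − 2)/√(1 − r²) = -0.215·√92/√0.953775 = -2.1116.
df = n − 2 = 92.
One-sided p ≈ 0.0187, which is ≥ 0.01, so fail to reject H₀.
The data do not give significant evidence of a linear association between vehicle weight and fuel economy.

t = -2.1116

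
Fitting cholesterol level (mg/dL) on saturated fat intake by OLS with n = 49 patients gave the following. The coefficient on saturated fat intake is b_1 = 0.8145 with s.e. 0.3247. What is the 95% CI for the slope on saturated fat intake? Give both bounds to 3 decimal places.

(0.161, 1.468)

df = n − 2 = 49 − 2 = 47.
t* = t_{0.025, 47} = 2.011741.
Margin = t* × SE = 2.011741 × 0.3247 = 0.65321.
CI: 0.8145 ± 0.65321 → (0.161, 1.468).
With 95% confidence, each one-unit increase in saturated fat intake is associated with a change of between 0.161 and 1.468 mg/dL in cholesterol level.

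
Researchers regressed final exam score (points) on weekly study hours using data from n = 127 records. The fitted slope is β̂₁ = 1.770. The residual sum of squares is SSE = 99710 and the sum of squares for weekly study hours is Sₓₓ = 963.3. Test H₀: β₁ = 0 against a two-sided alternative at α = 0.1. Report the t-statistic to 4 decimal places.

t = 1.9451

MSE = SSE/(n − 2) = 99710/125 = 797.68.
SE(β̂₁) = √(MSE/Sₓₓ) = √(797.68/963.3) = 0.909984.
t = 1.770 / 0.909984 = 1.9451.
df = n − 2 = 125.
Two-sided p ≈ 0.0540, which is < 0.1, so reject H₀.
There is evidence that weekly study hours is associated with final exam score.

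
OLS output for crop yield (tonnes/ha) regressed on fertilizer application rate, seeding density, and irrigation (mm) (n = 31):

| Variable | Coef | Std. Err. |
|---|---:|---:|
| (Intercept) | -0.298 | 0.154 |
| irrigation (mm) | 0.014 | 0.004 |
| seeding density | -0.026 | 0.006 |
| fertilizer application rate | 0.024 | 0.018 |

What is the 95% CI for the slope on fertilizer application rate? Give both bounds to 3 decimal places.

(-0.013, 0.061)

Read off: b = 0.024, SE = 0.018 for fertilizer application rate.
df = n − k − 1 = 31 − 3 − 1 = 27.
t* = t_{0.025, 27} = 2.051831.
Margin = t* × SE = 2.051831 × 0.018 = 0.03693.
CI: 0.024 ± 0.03693 → (-0.013, 0.061).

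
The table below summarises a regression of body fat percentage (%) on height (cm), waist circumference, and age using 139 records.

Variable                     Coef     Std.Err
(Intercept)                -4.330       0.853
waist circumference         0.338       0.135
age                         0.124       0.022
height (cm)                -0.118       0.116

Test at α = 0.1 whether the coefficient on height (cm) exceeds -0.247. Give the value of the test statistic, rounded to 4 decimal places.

t = 1.1121

Read off: b = -0.118, SE = 0.116 for height (cm).
H₀: β₁ = -0.247 vs H₁: β₁ > -0.247.
t = (-0.118 − (-0.247)) / 0.116 = 1.1121.
df = n − k − 1 = 139 − 3 − 1 = 135.
One-sided p ≈ 0.1340, which is ≥ 0.1, so fail to reject H₀.
The data do not give significant evidence that the true slope on height (cm) exceeds -0.247 % per unit, holding the other predictors fixed.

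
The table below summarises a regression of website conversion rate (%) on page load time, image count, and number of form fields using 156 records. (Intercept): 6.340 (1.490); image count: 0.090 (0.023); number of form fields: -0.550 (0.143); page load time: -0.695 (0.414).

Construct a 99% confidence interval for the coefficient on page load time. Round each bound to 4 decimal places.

Read off: b = -0.695, SE = 0.414 for page load time.
df = n − k − 1 = 156 − 3 − 1 = 152.
t* = t_{0.005, 152} = 2.608561.
Margin = t* × SE = 2.608561 × 0.414 = 1.079944.
CI: -0.695 ± 1.079944 → (-1.7749, 0.3849).

(-1.7749, 0.3849)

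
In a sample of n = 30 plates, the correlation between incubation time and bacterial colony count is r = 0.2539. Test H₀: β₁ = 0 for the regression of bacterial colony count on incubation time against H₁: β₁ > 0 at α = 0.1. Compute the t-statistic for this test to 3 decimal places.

t = 1.389

t = r·√(n − 2)/√(1 − r²) = 0.2539·√28/√0.935535 = 1.389.
df = n − 2 = 28.
One-sided p ≈ 0.0879, which is < 0.1, so reject H₀.
There is evidence of a linear association between incubation time and bacterial colony count.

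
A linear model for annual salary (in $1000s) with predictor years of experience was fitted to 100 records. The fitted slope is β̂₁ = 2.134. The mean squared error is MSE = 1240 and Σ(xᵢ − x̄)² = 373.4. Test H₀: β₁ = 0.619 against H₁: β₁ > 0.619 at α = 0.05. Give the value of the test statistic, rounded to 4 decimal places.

SE(β̂₁) = √(MSE/Sₓₓ) = √(1240/373.4) = 1.82232.
t = (2.134 − 0.619) / 1.82232 = 0.8314.
df = n − 2 = 98.
One-sided p ≈ 0.2039, which is ≥ 0.05, so fail to reject H₀.
The data do not give significant evidence that the true slope on years of experience exceeds 0.619 $1000s per unit.

t = 0.8314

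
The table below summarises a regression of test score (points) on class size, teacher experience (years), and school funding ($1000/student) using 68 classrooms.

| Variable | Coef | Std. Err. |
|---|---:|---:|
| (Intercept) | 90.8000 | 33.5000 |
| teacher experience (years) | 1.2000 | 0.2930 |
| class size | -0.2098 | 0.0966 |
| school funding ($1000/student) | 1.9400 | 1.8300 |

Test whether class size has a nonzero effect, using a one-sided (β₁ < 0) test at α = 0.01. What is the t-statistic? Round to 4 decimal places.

t = -2.1718

Read off: b = -0.2098, SE = 0.0966 for class size.
H₀: β₁ = 0 vs H₁: β₁ < 0.
t = -0.2098 / 0.0966 = -2.1718.
df = n − k − 1 = 68 − 3 − 1 = 64.
One-sided p ≈ 0.0168, which is ≥ 0.01, so fail to reject H₀.
The data do not give significant evidence that the true slope on class size is negative, holding the other predictors fixed.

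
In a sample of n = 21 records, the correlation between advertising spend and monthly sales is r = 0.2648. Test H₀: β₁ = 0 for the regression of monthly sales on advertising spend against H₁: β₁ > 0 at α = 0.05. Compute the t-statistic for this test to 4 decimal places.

t = r·√(n − 2)/√(1 − r²) = 0.2648·√19/√0.929881 = 1.1970.
df = n − 2 = 19.
One-sided p ≈ 0.1230, which is ≥ 0.05, so fail to reject H₀.
The data do not give significant evidence of a linear association between advertising spend and monthly sales.

t = 1.1970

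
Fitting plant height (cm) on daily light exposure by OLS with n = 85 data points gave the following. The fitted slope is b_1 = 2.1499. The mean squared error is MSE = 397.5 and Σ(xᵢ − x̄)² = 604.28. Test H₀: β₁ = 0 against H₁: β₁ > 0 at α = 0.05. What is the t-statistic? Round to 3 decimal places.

SE(b_1) = √(MSE/Sₓₓ) = √(397.5/604.28) = 0.811053.
t = 2.1499 / 0.811053 = 2.651.
df = n − 2 = 83.
One-sided p ≈ 0.0048, which is < 0.05, so reject H₀.
There is evidence that the true slope on daily light exposure is positive.

t = 2.651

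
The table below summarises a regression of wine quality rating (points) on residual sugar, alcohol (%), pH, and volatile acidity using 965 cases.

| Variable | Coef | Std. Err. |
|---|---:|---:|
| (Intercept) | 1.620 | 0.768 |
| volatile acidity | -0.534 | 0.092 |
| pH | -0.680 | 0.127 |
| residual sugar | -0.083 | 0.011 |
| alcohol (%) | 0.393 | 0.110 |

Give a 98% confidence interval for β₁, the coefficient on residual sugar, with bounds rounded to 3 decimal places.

Read off: b = -0.083, SE = 0.011 for residual sugar.
df = n − k − 1 = 965 − 4 − 1 = 960.
t* = t_{0.01, 960} = 2.330239.
Margin = t* × SE = 2.330239 × 0.011 = 0.02563.
CI: -0.083 ± 0.02563 → (-0.109, -0.057).

(-0.109, -0.057)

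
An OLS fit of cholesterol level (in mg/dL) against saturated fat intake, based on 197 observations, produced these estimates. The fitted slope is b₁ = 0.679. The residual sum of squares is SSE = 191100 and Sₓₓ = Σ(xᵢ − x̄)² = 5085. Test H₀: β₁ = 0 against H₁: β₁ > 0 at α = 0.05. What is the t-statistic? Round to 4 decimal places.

t = 1.5467

MSE = SSE/(n − 2) = 191100/195 = 980.
SE(b₁) = √(MSE/Sₓₓ) = √(980/5085) = 0.439003.
t = 0.679 / 0.439003 = 1.5467.
df = n − 2 = 195.
One-sided p ≈ 0.0618, which is ≥ 0.05, so fail to reject H₀.
The data do not give significant evidence that the true slope on saturated fat intake is positive.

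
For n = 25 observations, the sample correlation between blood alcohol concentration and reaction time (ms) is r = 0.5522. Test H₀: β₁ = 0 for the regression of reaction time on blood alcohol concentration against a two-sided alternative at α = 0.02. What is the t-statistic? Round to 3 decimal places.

t = 3.176

t = r·√(n − 2)/√(1 − r²) = 0.5522·√23/√0.695075 = 3.176.
df = n − 2 = 23.
Two-sided p ≈ 0.0042, which is < 0.02, so reject H₀.
There is evidence of a linear association between blood alcohol concentration and reaction time.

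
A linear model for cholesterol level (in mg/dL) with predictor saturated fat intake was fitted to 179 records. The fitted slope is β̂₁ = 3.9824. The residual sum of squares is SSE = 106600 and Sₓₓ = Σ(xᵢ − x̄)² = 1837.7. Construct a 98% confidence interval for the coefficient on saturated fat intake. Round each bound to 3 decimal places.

(2.638, 5.326)

MSE = SSE/(n − 2) = 106600/177 = 602.26.
SE(β̂₁) = √(MSE/Sₓₓ) = √(602.26/1837.7) = 0.572473.
df = n − 2 = 177.
t* = t_{0.01, 177} = 2.3476.
Margin = t* × SE = 2.3476 × 0.572473 = 1.34394.
CI: 3.9824 ± 1.34394 → (2.638, 5.326).
With 98% confidence, each one-unit increase in saturated fat intake is associated with a change of between 2.638 and 5.326 mg/dL in cholesterol level.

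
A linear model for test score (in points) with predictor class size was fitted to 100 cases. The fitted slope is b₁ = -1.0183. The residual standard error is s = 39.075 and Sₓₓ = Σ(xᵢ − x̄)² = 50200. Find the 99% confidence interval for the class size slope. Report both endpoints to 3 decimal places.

(-1.476, -0.560)

SE(b₁) = s/√Sₓₓ = 39.075/√50200 = 0.1744.
df = n − 2 = 98.
t* = t_{0.005, 98} = 2.626931.
Margin = t* × SE = 2.626931 × 0.1744 = 0.45814.
CI: -1.0183 ± 0.45814 → (-1.476, -0.560).
With 99% confidence, each one-unit increase in class size is associated with a change of between -1.476 and -0.560 points in test score.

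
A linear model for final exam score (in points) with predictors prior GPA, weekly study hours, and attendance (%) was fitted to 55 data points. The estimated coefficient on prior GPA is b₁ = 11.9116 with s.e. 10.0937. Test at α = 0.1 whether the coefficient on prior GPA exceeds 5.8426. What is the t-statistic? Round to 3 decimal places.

t = 0.601

H₀: β₁ = 5.8426 vs H₁: β₁ > 5.8426.
t = (b₁ − β₁⁰)/SE = (11.9116 − 5.8426) / 10.0937 = 0.601.
df = n − k − 1 = 55 − 3 − 1 = 51.
One-sided p ≈ 0.2752, which is ≥ 0.1, so fail to reject H₀.
The data do not give significant evidence that the true slope on prior GPA exceeds 5.8426 points per unit, holding the other predictors fixed.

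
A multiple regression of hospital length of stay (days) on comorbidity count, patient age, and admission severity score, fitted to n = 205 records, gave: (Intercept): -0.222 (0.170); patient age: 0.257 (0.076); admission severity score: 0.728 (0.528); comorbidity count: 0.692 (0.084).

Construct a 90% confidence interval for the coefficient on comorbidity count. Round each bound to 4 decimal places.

Read off: b = 0.692, SE = 0.084 for comorbidity count.
df = n − k − 1 = 205 − 3 − 1 = 201.
t* = t_{0.05, 201} = 1.65247.
Margin = t* × SE = 1.65247 × 0.084 = 0.138807.
CI: 0.692 ± 0.138807 → (0.5532, 0.8308).

(0.5532, 0.8308)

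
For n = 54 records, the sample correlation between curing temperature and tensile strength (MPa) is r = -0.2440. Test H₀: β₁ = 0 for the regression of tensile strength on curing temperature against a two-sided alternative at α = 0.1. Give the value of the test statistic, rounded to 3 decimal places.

t = -1.814

t = r·√(n − 2)/√(1 − r²) = -0.2440·√52/√0.940464 = -1.814.
df = n − 2 = 52.
Two-sided p ≈ 0.0754, which is < 0.1, so reject H₀.
There is evidence of a linear association between curing temperature and tensile strength.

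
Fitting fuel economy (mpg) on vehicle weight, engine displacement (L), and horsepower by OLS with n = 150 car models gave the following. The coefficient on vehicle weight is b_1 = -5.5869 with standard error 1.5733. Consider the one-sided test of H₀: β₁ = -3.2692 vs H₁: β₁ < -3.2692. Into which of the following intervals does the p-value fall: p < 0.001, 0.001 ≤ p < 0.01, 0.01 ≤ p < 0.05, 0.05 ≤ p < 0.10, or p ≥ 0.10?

t = (-5.5869 − (-3.2692)) / 1.5733 = -1.473.
df = n − k − 1 = 150 − 3 − 1 = 146.
One-sided p = P(T_{146} < t) ≈ 0.0714.
So 0.05 ≤ p < 0.10.

0.05 ≤ p < 0.10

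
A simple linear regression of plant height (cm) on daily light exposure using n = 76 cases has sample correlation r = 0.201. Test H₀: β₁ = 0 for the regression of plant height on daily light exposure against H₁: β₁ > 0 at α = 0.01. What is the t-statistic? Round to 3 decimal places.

t = 1.765

t = r·√(n − 2)/√(1 − r²) = 0.201·√74/√0.959599 = 1.765.
df = n − 2 = 74.
One-sided p ≈ 0.0408, which is ≥ 0.01, so fail to reject H₀.
The data do not give significant evidence of a linear association between daily light exposure and plant height.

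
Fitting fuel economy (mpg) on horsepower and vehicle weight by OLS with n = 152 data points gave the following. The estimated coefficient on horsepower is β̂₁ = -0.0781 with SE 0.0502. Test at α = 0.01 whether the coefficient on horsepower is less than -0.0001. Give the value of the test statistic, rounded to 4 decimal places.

t = -1.5538

H₀: β₁ = -0.0001 vs H₁: β₁ < -0.0001.
t = (β̂₁ − β₁⁰)/SE = (-0.0781 − (-0.0001)) / 0.0502 = -1.5538.
df = n − k − 1 = 152 − 2 − 1 = 149.
One-sided p ≈ 0.0612, which is ≥ 0.01, so fail to reject H₀.
The data do not give significant evidence that the true slope on horsepower is below -0.0001 mpg per unit, holding the other predictors fixed.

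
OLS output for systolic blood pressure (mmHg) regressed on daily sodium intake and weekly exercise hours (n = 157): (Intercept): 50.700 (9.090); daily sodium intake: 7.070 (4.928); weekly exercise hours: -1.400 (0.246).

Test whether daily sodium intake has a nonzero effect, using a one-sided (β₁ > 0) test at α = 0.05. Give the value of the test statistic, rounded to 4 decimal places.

Read off: b = 7.070, SE = 4.928 for daily sodium intake.
H₀: β₁ = 0 vs H₁: β₁ > 0.
t = 7.070 / 4.928 = 1.4347.
df = n − k − 1 = 157 − 2 − 1 = 154.
One-sided p ≈ 0.0767, which is ≥ 0.05, so fail to reject H₀.
The data do not give significant evidence that the true slope on daily sodium intake is positive, holding the other predictors fixed.

t = 1.4347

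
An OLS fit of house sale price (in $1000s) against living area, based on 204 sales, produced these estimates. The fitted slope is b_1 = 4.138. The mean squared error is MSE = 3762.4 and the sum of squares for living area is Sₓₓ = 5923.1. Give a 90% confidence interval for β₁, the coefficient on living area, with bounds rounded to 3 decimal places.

SE(b_1) = √(MSE/Sₓₓ) = √(3762.4/5923.1) = 0.796999.
df = n − 2 = 202.
t* = t_{0.05, 202} = 1.652432.
Margin = t* × SE = 1.652432 × 0.796999 = 1.31699.
CI: 4.138 ± 1.31699 → (2.821, 5.455).
With 90% confidence, each one-unit increase in living area is associated with a change of between 2.821 and 5.455 $1000s in house sale price.

(2.821, 5.455)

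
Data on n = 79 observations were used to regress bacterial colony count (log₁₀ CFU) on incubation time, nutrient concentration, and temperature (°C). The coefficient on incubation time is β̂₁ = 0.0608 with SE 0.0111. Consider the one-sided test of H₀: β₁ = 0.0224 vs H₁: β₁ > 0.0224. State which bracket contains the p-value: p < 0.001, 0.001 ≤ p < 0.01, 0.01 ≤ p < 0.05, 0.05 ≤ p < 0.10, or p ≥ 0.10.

p < 0.001

t = (0.0608 − 0.0224) / 0.0111 = 3.459.
df = n − k − 1 = 79 − 3 − 1 = 75.
One-sided p = P(T_{75} > t) ≈ 0.0004.
So p < 0.001.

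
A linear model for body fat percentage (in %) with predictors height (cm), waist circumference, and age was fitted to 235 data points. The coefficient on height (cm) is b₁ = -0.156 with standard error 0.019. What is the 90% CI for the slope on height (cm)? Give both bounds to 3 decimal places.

df = n − k − 1 = 235 − 3 − 1 = 231.
t* = t_{0.05, 231} = 1.651477.
Margin = t* × SE = 1.651477 × 0.019 = 0.03138.
CI: -0.156 ± 0.03138 → (-0.187, -0.125).
With 90% confidence, each one-unit increase in height (cm) is associated with a change of between -0.187 and -0.125 % in body fat percentage, holding the other predictors fixed.

(-0.187, -0.125)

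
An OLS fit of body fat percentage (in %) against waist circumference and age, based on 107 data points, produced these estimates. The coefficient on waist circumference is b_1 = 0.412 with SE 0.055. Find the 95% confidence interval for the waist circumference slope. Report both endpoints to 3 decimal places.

df = n − k − 1 = 107 − 2 − 1 = 104.
t* = t_{0.025, 104} = 1.983038.
Margin = t* × SE = 1.983038 × 0.055 = 0.10907.
CI: 0.412 ± 0.10907 → (0.303, 0.521).
With 95% confidence, each one-unit increase in waist circumference is associated with a change of between 0.303 and 0.521 % in body fat percentage, holding the other predictors fixed.

(0.303, 0.521)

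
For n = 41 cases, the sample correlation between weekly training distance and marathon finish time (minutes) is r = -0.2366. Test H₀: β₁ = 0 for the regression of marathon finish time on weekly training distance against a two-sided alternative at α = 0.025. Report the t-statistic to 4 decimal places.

t = r·√(n − 2)/√(1 − r²) = -0.2366·√39/√0.94402 = -1.5207.
df = n − 2 = 39.
Two-sided p ≈ 0.1364, which is ≥ 0.025, so fail to reject H₀.
The data do not give significant evidence of a linear association between weekly training distance and marathon finish time.

t = -1.5207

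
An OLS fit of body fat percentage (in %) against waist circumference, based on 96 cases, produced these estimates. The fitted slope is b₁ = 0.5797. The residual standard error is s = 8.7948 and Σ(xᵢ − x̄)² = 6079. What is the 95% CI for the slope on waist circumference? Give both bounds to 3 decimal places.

(0.356, 0.804)

SE(b₁) = s/√Sₓₓ = 8.7948/√6079 = 0.1128.
df = n − 2 = 94.
t* = t_{0.025, 94} = 1.985523.
Margin = t* × SE = 1.985523 × 0.1128 = 0.22397.
CI: 0.5797 ± 0.22397 → (0.356, 0.804).
With 95% confidence, each one-unit increase in waist circumference is associated with a change of between 0.356 and 0.804 % in body fat percentage.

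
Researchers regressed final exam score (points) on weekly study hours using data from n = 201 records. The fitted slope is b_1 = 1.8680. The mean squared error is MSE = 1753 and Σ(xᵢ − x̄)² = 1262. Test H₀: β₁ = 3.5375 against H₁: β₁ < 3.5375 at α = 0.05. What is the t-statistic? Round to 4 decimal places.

t = -1.4165

SE(b_1) = √(MSE/Sₓₓ) = √(1753/1262) = 1.17859.
t = (1.8680 − 3.5375) / 1.17859 = -1.4165.
df = n − 2 = 199.
One-sided p ≈ 0.0791, which is ≥ 0.05, so fail to reject H₀.
The data do not give significant evidence that the true slope on weekly study hours is below 3.5375 points per unit.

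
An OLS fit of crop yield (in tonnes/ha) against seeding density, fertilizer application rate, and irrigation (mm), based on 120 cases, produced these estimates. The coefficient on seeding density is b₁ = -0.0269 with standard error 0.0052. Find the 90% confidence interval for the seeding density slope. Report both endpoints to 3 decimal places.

(-0.036, -0.018)

df = n − k − 1 = 120 − 3 − 1 = 116.
t* = t_{0.05, 116} = 1.658096.
Margin = t* × SE = 1.658096 × 0.0052 = 0.00862.
CI: -0.0269 ± 0.00862 → (-0.036, -0.018).
With 90% confidence, each one-unit increase in seeding density is associated with a change of between -0.036 and -0.018 tonnes/ha in crop yield, holding the other predictors fixed.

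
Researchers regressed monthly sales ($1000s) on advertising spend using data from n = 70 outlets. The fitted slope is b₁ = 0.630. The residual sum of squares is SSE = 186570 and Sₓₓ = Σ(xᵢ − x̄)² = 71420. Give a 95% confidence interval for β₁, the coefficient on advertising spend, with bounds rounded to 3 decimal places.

(0.239, 1.021)

MSE = SSE/(n − 2) = 186570/68 = 2743.68.
SE(b₁) = √(MSE/Sₓₓ) = √(2743.68/71420) = 0.196.
df = n − 2 = 68.
t* = t_{0.025, 68} = 1.995469.
Margin = t* × SE = 1.995469 × 0.196 = 0.39111.
CI: 0.630 ± 0.39111 → (0.239, 1.021).
With 95% confidence, each one-unit increase in advertising spend is associated with a change of between 0.239 and 1.021 $1000s in monthly sales.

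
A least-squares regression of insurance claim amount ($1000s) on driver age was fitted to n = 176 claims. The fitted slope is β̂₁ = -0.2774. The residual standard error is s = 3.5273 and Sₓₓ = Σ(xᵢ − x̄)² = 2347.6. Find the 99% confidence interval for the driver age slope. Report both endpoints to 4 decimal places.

(-0.4670, -0.0878)

SE(β̂₁) = s/√Sₓₓ = 3.5273/√2347.6 = 0.0727998.
df = n − 2 = 174.
t* = t_{0.005, 174} = 2.604379.
Margin = t* × SE = 2.604379 × 0.0727998 = 0.189598.
CI: -0.2774 ± 0.189598 → (-0.4670, -0.0878).
With 99% confidence, each one-unit increase in driver age is associated with a change of between -0.4670 and -0.0878 $1000s in insurance claim amount.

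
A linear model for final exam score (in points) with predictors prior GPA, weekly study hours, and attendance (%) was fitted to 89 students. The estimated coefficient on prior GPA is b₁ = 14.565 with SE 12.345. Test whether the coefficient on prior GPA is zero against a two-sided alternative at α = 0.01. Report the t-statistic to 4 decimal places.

H₀: β₁ = 0 vs H₁: β₁ ≠ 0.
t = (b₁ − β₁⁰)/SE = 14.565 / 12.345 = 1.1798.
df = n − k − 1 = 89 − 3 − 1 = 85.
Two-sided p ≈ 0.2414, which is ≥ 0.01, so fail to reject H₀.
The data do not give significant evidence of an association between prior GPA and final exam score, after adjusting for the other predictors.

t = 1.1798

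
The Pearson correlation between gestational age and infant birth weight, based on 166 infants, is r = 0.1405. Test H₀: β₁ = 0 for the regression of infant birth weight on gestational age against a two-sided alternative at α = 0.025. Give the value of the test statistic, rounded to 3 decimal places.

t = r·√(n − 2)/√(1 − r²) = 0.1405·√164/√0.98026 = 1.817.
df = n − 2 = 164.
Two-sided p ≈ 0.0710, which is ≥ 0.025, so fail to reject H₀.
The data do not give significant evidence of a linear association between gestational age and infant birth weight.

t = 1.817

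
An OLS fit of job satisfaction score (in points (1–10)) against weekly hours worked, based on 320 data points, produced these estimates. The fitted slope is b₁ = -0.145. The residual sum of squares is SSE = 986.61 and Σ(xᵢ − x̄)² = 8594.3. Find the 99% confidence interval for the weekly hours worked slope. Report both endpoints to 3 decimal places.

MSE = SSE/(n − 2) = 986.61/318 = 3.10255.
SE(b₁) = √(MSE/Sₓₓ) = √(3.10255/8594.3) = 0.019.
df = n − 2 = 318.
t* = t_{0.005, 318} = 2.591378.
Margin = t* × SE = 2.591378 × 0.019 = 0.04924.
CI: -0.145 ± 0.04924 → (-0.194, -0.096).
With 99% confidence, each one-unit increase in weekly hours worked is associated with a change of between -0.194 and -0.096 points (1–10) in job satisfaction score.

(-0.194, -0.096)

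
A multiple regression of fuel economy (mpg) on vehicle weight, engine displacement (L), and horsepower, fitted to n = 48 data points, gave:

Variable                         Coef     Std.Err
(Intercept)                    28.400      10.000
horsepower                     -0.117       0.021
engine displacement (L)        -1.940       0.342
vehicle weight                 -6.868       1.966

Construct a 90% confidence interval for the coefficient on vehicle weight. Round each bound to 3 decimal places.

Read off: b = -6.868, SE = 1.966 for vehicle weight.
df = n − k − 1 = 48 − 3 − 1 = 44.
t* = t_{0.05, 44} = 1.68023.
Margin = t* × SE = 1.68023 × 1.966 = 3.30333.
CI: -6.868 ± 3.30333 → (-10.171, -3.565).

(-10.171, -3.565)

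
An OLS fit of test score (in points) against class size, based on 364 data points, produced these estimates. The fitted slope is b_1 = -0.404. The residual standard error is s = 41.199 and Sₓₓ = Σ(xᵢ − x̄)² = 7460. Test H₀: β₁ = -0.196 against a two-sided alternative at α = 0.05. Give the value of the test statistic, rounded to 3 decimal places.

t = -0.436

SE(b_1) = s/√Sₓₓ = 41.199/√7460 = 0.476999.
t = (-0.404 − (-0.196)) / 0.476999 = -0.436.
df = n − 2 = 362.
Two-sided p ≈ 0.6631, which is ≥ 0.05, so fail to reject H₀.
The data are consistent with a true slope of -0.196 points per unit of class size.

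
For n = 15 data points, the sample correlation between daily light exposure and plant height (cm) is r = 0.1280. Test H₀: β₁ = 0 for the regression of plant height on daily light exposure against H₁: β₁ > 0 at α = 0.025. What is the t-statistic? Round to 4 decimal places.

t = 0.4653

t = r·√(n − 2)/√(1 − r²) = 0.1280·√13/√0.983616 = 0.4653.
df = n − 2 = 13.
One-sided p ≈ 0.3247, which is ≥ 0.025, so fail to reject H₀.
The data do not give significant evidence of a linear association between daily light exposure and plant height.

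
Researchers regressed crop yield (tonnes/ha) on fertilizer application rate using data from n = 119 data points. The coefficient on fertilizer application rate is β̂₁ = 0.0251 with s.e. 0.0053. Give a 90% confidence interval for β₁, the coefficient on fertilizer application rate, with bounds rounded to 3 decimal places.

(0.016, 0.034)

df = n − 2 = 119 − 2 = 117.
t* = t_{0.05, 117} = 1.657982.
Margin = t* × SE = 1.657982 × 0.0053 = 0.00879.
CI: 0.0251 ± 0.00879 → (0.016, 0.034).
With 90% confidence, each one-unit increase in fertilizer application rate is associated with a change of between 0.016 and 0.034 tonnes/ha in crop yield.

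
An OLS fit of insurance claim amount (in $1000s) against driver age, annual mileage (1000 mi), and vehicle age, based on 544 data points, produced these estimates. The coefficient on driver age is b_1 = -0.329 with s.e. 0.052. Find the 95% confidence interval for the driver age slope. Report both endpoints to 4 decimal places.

(-0.4311, -0.2269)

df = n − k − 1 = 544 − 3 − 1 = 540.
t* = t_{0.025, 540} = 1.964367.
Margin = t* × SE = 1.964367 × 0.052 = 0.102147.
CI: -0.329 ± 0.102147 → (-0.4311, -0.2269).
With 95% confidence, each one-unit increase in driver age is associated with a change of between -0.4311 and -0.2269 $1000s in insurance claim amount, holding the other predictors fixed.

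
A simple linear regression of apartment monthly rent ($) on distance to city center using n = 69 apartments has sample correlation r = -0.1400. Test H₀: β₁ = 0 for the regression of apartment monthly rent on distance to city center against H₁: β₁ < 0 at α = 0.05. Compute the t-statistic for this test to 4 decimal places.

t = -1.1573

t = r·√(n − 2)/√(1 − r²) = -0.1400·√67/√0.9804 = -1.1573.
df = n − 2 = 67.
One-sided p ≈ 0.1256, which is ≥ 0.05, so fail to reject H₀.
The data do not give significant evidence of a linear association between distance to city center and apartment monthly rent.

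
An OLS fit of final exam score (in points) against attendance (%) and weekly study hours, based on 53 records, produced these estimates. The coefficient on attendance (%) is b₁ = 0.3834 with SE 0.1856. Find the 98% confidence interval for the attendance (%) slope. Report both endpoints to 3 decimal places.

(-0.063, 0.829)

df = n − k − 1 = 53 − 2 − 1 = 50.
t* = t_{0.01, 50} = 2.403272.
Margin = t* × SE = 2.403272 × 0.1856 = 0.44605.
CI: 0.3834 ± 0.44605 → (-0.063, 0.829).
With 98% confidence, each one-unit increase in attendance (%) is associated with a change of between -0.063 and 0.829 points in final exam score, holding the other predictors fixed.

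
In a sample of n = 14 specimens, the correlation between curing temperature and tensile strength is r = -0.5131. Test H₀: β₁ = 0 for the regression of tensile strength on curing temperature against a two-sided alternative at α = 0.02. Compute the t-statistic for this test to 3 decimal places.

t = r·√(n − 2)/√(1 − r²) = -0.5131·√12/√0.736728 = -2.071.
df = n − 2 = 12.
Two-sided p ≈ 0.0606, which is ≥ 0.02, so fail to reject H₀.
The data do not give significant evidence of a linear association between curing temperature and tensile strength.

t = -2.071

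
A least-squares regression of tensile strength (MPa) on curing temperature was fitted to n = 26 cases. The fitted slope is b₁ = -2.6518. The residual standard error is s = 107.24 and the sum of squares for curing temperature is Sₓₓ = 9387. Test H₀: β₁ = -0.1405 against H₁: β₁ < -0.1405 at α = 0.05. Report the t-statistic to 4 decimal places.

t = -2.2688

SE(b₁) = s/√Sₓₓ = 107.24/√9387 = 1.10686.
t = (-2.6518 − (-0.1405)) / 1.10686 = -2.2688.
df = n − 2 = 24.
One-sided p ≈ 0.0163, which is < 0.05, so reject H₀.
There is evidence that the true slope on curing temperature is below -0.1405 MPa per unit.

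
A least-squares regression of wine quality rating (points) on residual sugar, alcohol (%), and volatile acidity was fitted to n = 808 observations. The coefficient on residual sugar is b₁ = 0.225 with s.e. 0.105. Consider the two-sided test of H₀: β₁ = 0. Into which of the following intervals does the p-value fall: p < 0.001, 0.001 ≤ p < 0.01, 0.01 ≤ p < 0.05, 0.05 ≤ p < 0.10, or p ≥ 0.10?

t = 0.225 / 0.105 = 2.143.
df = n − k − 1 = 808 − 3 − 1 = 804.
Two-sided p = 2·P(T_{804} > |t|) ≈ 0.0324.
So 0.01 ≤ p < 0.05.

0.01 ≤ p < 0.05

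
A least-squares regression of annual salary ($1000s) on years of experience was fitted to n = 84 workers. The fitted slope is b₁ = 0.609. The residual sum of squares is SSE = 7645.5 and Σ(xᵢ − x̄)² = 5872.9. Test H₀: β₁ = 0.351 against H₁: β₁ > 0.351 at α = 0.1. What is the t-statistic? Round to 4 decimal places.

MSE = SSE/(n − 2) = 7645.5/82 = 93.2378.
SE(b₁) = √(MSE/Sₓₓ) = √(93.2378/5872.9) = 0.126.
t = (0.609 − 0.351) / 0.126 = 2.0476.
df = n − 2 = 82.
One-sided p ≈ 0.0219, which is < 0.1, so reject H₀.
There is evidence that the true slope on years of experience exceeds 0.351 $1000s per unit.

t = 2.0476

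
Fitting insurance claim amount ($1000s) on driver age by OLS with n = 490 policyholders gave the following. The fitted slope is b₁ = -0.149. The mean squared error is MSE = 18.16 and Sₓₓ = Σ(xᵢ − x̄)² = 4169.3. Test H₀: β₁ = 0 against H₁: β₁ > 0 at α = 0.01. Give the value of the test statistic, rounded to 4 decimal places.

SE(b₁) = √(MSE/Sₓₓ) = √(18.16/4169.3) = 0.0659973.
t = -0.149 / 0.0659973 = -2.2577.
df = n − 2 = 488.
One-sided p ≈ 0.9878, which is ≥ 0.01, so fail to reject H₀.
The data do not give significant evidence that the true slope on driver age is positive.

t = -2.2577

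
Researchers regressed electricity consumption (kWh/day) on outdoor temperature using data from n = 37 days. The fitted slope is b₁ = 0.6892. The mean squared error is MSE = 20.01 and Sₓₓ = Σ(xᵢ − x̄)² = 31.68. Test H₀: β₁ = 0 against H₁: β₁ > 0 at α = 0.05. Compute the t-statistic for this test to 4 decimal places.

t = 0.8672

SE(b₁) = √(MSE/Sₓₓ) = √(20.01/31.68) = 0.794751.
t = 0.6892 / 0.794751 = 0.8672.
df = n − 2 = 35.
One-sided p ≈ 0.1959, which is ≥ 0.05, so fail to reject H₀.
The data do not give significant evidence that the true slope on outdoor temperature is positive.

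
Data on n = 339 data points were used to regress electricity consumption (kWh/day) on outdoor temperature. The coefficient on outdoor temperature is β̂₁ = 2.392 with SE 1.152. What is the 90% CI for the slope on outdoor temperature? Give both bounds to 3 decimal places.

(0.492, 4.292)

df = n − 2 = 339 − 2 = 337.
t* = t_{0.05, 337} = 1.649388.
Margin = t* × SE = 1.649388 × 1.152 = 1.90009.
CI: 2.392 ± 1.90009 → (0.492, 4.292).
With 90% confidence, each one-unit increase in outdoor temperature is associated with a change of between 0.492 and 4.292 kWh/day in electricity consumption.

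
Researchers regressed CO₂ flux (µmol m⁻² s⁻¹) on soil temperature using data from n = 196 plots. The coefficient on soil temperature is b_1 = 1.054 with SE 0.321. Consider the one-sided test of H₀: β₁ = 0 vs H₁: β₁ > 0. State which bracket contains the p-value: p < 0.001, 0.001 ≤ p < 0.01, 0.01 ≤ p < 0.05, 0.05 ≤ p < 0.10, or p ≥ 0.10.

p < 0.001

t = 1.054 / 0.321 = 3.283.
df = n − 2 = 196 − 2 = 194.
One-sided p = P(T_{194} > t) ≈ 0.0006.
So p < 0.001.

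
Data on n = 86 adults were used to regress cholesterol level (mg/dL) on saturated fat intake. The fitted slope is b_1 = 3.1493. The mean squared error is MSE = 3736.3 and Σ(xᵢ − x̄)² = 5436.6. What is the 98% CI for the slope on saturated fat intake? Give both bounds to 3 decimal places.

SE(b_1) = √(MSE/Sₓₓ) = √(3736.3/5436.6) = 0.829005.
df = n − 2 = 84.
t* = t_{0.01, 84} = 2.371564.
Margin = t* × SE = 2.371564 × 0.829005 = 1.96604.
CI: 3.1493 ± 1.96604 → (1.183, 5.115).
With 98% confidence, each one-unit increase in saturated fat intake is associated with a change of between 1.183 and 5.115 mg/dL in cholesterol level.

(1.183, 5.115)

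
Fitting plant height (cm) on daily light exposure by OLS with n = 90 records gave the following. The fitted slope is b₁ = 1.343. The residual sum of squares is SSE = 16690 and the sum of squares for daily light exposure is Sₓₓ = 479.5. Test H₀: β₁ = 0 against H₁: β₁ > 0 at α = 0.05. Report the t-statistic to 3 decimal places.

MSE = SSE/(n − 2) = 16690/88 = 189.659.
SE(b₁) = √(MSE/Sₓₓ) = √(189.659/479.5) = 0.628916.
t = 1.343 / 0.628916 = 2.135.
df = n − 2 = 88.
One-sided p ≈ 0.0178, which is < 0.05, so reject H₀.
There is evidence that the true slope on daily light exposure is positive.

t = 2.135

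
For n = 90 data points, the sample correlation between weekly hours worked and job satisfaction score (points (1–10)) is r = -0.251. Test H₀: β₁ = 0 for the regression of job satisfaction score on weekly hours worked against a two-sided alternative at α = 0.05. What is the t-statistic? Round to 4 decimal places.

t = -2.4325

t = r·√(n − 2)/√(1 − r²) = -0.251·√88/√0.936999 = -2.4325.
df = n − 2 = 88.
Two-sided p ≈ 0.0170, which is < 0.05, so reject H₀.
There is evidence of a linear association between weekly hours worked and job satisfaction score.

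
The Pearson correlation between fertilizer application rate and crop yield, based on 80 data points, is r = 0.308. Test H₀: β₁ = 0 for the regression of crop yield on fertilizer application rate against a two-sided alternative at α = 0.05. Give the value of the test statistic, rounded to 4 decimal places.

t = r·√(n − 2)/√(1 − r²) = 0.308·√78/√0.905136 = 2.8592.
df = n − 2 = 78.
Two-sided p ≈ 0.0054, which is < 0.05, so reject H₀.
There is evidence of a linear association between fertilizer application rate and crop yield.

t = 2.8592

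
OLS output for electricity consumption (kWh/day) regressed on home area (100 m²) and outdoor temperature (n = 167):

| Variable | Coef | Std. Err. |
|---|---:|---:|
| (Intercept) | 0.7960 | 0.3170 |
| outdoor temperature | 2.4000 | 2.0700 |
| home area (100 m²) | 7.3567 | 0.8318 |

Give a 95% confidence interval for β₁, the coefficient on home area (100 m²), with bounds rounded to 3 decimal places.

Read off: b = 7.3567, SE = 0.8318 for home area (100 m²).
df = n − k − 1 = 167 − 2 − 1 = 164.
t* = t_{0.025, 164} = 1.974535.
Margin = t* × SE = 1.974535 × 0.8318 = 1.64242.
CI: 7.3567 ± 1.64242 → (5.714, 8.999).

(5.714, 8.999)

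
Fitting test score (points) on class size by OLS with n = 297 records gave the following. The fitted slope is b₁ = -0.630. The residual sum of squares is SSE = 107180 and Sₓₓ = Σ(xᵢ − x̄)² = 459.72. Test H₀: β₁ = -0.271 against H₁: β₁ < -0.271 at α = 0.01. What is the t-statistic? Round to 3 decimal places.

t = -0.404

MSE = SSE/(n − 2) = 107180/295 = 363.322.
SE(b₁) = √(MSE/Sₓₓ) = √(363.322/459.72) = 0.888995.
t = (-0.630 − (-0.271)) / 0.888995 = -0.404.
df = n − 2 = 295.
One-sided p ≈ 0.3433, which is ≥ 0.01, so fail to reject H₀.
The data do not give significant evidence that the true slope on class size is below -0.271 points per unit.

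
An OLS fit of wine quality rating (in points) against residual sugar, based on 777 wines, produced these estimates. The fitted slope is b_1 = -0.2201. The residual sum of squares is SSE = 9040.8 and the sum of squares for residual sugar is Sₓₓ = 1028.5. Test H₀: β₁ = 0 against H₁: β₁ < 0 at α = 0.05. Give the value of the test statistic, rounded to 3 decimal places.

MSE = SSE/(n − 2) = 9040.8/775 = 11.6655.
SE(b_1) = √(MSE/Sₓₓ) = √(11.6655/1028.5) = 0.1065.
t = -0.2201 / 0.1065 = -2.067.
df = n − 2 = 775.
One-sided p ≈ 0.0195, which is < 0.05, so reject H₀.
There is evidence that the true slope on residual sugar is negative.

t = -2.067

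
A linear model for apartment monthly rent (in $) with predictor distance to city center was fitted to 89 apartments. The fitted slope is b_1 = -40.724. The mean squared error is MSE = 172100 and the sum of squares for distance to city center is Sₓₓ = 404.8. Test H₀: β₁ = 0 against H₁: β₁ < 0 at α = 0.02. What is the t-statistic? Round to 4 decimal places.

t = -1.9751

SE(b_1) = √(MSE/Sₓₓ) = √(172100/404.8) = 20.6191.
t = -40.724 / 20.6191 = -1.9751.
df = n − 2 = 87.
One-sided p ≈ 0.0257, which is ≥ 0.02, so fail to reject H₀.
The data do not give significant evidence that the true slope on distance to city center is negative.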